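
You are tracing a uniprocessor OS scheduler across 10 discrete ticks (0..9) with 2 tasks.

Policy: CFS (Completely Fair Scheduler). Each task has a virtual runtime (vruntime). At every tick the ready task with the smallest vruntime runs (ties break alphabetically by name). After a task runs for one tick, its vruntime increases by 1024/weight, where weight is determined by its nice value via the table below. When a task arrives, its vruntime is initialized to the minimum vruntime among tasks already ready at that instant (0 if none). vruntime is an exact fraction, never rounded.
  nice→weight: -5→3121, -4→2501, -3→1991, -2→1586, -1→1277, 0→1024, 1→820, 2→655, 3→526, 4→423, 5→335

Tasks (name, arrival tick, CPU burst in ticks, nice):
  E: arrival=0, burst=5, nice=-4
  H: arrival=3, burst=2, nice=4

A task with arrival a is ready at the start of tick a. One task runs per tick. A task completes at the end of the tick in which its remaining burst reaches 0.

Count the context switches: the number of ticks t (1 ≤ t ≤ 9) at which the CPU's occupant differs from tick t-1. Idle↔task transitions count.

t=0: vr[E=0] → run E
t=1: vr[E=1024/2501] → run E
t=2: vr[E=2048/2501] → run E
t=3: vr[E=3072/2501 H=3072/2501] → run E
t=4: vr[E=4096/2501 H=3072/2501] → run H
t=5: vr[E=4096/2501 H=3860480/1057923] → run E
t=6: vr[H=3860480/1057923] → run H
t=7: (idle)
t=8: (idle)
t=9: (idle)

context switches = 4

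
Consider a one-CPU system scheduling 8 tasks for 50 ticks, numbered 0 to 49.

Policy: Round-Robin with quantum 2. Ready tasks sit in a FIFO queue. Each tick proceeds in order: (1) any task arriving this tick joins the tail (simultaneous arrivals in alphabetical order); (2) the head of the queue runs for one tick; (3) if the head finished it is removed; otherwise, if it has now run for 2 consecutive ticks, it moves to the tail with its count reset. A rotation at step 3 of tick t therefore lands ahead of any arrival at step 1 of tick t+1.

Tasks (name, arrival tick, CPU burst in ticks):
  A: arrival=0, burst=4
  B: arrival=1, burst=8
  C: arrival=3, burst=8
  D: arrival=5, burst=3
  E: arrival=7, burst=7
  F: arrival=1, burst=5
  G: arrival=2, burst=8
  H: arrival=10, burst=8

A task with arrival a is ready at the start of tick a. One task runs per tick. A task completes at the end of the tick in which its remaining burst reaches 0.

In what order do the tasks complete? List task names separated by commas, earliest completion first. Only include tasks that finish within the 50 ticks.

t=0: queue=[A] q_used=0 → run A
t=1: queue=[A,B,F] q_used=1 → run A
t=2: queue=[B,F,A,G] q_used=0 → run B
t=3: queue=[B,F,A,G,C] q_used=1 → run B
t=4: queue=[F,A,G,C,B] q_used=0 → run F
t=5: queue=[F,A,G,C,B,D] q_used=1 → run F
t=6: queue=[A,G,C,B,D,F] q_used=0 → run A
t=7: queue=[A,G,C,B,D,F,E] q_used=1 → run A
t=8: queue=[G,C,B,D,F,E] q_used=0 → run G
t=9: queue=[G,C,B,D,F,E] q_used=1 → run G
t=10: queue=[C,B,D,F,E,G,H] q_used=0 → run C
t=11: queue=[C,B,D,F,E,G,H] q_used=1 → run C
t=12: queue=[B,D,F,E,G,H,C] q_used=0 → run B
t=13: queue=[B,D,F,E,G,H,C] q_used=1 → run B
t=14: queue=[D,F,E,G,H,C,B] q_used=0 → run D
t=15: queue=[D,F,E,G,H,C,B] q_used=1 → run D
t=16: queue=[F,E,G,H,C,B,D] q_used=0 → run F
t=17: queue=[F,E,G,H,C,B,D] q_used=1 → run F
t=18: queue=[E,G,H,C,B,D,F] q_used=0 → run E
t=19: queue=[E,G,H,C,B,D,F] q_used=1 → run E
t=20: queue=[G,H,C,B,D,F,E] q_used=0 → run G
t=21: queue=[G,H,C,B,D,F,E] q_used=1 → run G
t=22: queue=[H,C,B,D,F,E,G] q_used=0 → run H
t=23: queue=[H,C,B,D,F,E,G] q_used=1 → run H
t=24: queue=[C,B,D,F,E,G,H] q_used=0 → run C
t=25: queue=[C,B,D,F,E,G,H] q_used=1 → run C
t=26: queue=[B,D,F,E,G,H,C] q_used=0 → run B
t=27: queue=[B,D,F,E,G,H,C] q_used=1 → run B
t=28: queue=[D,F,E,G,H,C,B] q_used=0 → run D
t=29: queue=[F,E,G,H,C,B] q_used=0 → run F
t=30: queue=[E,G,H,C,B] q_used=0 → run E
t=31: queue=[E,G,H,C,B] q_used=1 → run E
t=32: queue=[G,H,C,B,E] q_used=0 → run G
t=33: queue=[G,H,C,B,E] q_used=1 → run G
t=34: queue=[H,C,B,E,G] q_used=0 → run H
t=35: queue=[H,C,B,E,G] q_used=1 → run H
t=36: queue=[C,B,E,G,H] q_used=0 → run C
t=37: queue=[C,B,E,G,H] q_used=1 → run C
t=38: queue=[B,E,G,H,C] q_used=0 → run B
t=39: queue=[B,E,G,H,C] q_used=1 → run B
t=40: queue=[E,G,H,C] q_used=0 → run E
t=41: queue=[E,G,H,C] q_used=1 → run E
t=42: queue=[G,H,C,E] q_used=0 → run G
t=43: queue=[G,H,C,E] q_used=1 → run G
t=44: queue=[H,C,E] q_used=0 → run H
t=45: queue=[H,C,E] q_used=1 → run H
t=46: queue=[C,E,H] q_used=0 → run C
t=47: queue=[C,E,H] q_used=1 → run C
t=48: queue=[E,H] q_used=0 → run E
t=49: queue=[H] q_used=0 → run H

completion order = A, D, F, B, G, C, E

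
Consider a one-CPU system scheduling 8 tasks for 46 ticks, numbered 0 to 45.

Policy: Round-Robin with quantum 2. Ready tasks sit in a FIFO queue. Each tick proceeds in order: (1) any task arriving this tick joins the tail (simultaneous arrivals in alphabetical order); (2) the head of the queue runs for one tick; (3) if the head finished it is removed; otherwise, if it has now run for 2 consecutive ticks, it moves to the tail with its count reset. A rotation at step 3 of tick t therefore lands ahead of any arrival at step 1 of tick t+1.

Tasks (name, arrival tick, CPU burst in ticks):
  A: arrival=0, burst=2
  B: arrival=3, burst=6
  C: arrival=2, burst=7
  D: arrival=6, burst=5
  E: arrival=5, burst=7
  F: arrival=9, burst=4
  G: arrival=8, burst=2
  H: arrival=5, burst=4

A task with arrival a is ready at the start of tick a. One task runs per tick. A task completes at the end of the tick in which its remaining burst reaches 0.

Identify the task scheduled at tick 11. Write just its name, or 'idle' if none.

running at tick 11 = H

t=0: queue=[A] q_used=0 → run A
t=1: queue=[A] q_used=1 → run A
t=2: queue=[C] q_used=0 → run C
t=3: queue=[C,B] q_used=1 → run C
t=4: queue=[B,C] q_used=0 → run B
t=5: queue=[B,C,E,H] q_used=1 → run B
t=6: queue=[C,E,H,B,D] q_used=0 → run C
t=7: queue=[C,E,H,B,D] q_used=1 → run C
t=8: queue=[E,H,B,D,C,G] q_used=0 → run E
t=9: queue=[E,H,B,D,C,G,F] q_used=1 → run E
t=10: queue=[H,B,D,C,G,F,E] q_used=0 → run H
t=11: queue=[H,B,D,C,G,F,E] q_used=1 → run H
t=12: queue=[B,D,C,G,F,E,H] q_used=0 → run B
t=13: queue=[B,D,C,G,F,E,H] q_used=1 → run B
t=14: queue=[D,C,G,F,E,H,B] q_used=0 → run D
t=15: queue=[D,C,G,F,E,H,B] q_used=1 → run D
t=16: queue=[C,G,F,E,H,B,D] q_used=0 → run C
t=17: queue=[C,G,F,E,H,B,D] q_used=1 → run C
t=18: queue=[G,F,E,H,B,D,C] q_used=0 → run G
t=19: queue=[G,F,E,H,B,D,C] q_used=1 → run G
t=20: queue=[F,E,H,B,D,C] q_used=0 → run F
t=21: queue=[F,E,H,B,D,C] q_used=1 → run F
t=22: queue=[E,H,B,D,C,F] q_used=0 → run E
t=23: queue=[E,H,B,D,C,F] q_used=1 → run E
t=24: queue=[H,B,D,C,F,E] q_used=0 → run H
t=25: queue=[H,B,D,C,F,E] q_used=1 → run H
t=26: queue=[B,D,C,F,E] q_used=0 → run B
t=27: queue=[B,D,C,F,E] q_used=1 → run B
t=28: queue=[D,C,F,E] q_used=0 → run D
t=29: queue=[D,C,F,E] q_used=1 → run D
t=30: queue=[C,F,E,D] q_used=0 → run C
t=31: queue=[F,E,D] q_used=0 → run F
t=32: queue=[F,E,D] q_used=1 → run F
t=33: queue=[E,D] q_used=0 → run E
t=34: queue=[E,D] q_used=1 → run E
t=35: queue=[D,E] q_used=0 → run D
t=36: queue=[E] q_used=0 → run E
t=37: (idle)
t=38: (idle)
t=39: (idle)
t=40: (idle)
t=41: (idle)
t=42: (idle)
t=43: (idle)
t=44: (idle)
t=45: (idle)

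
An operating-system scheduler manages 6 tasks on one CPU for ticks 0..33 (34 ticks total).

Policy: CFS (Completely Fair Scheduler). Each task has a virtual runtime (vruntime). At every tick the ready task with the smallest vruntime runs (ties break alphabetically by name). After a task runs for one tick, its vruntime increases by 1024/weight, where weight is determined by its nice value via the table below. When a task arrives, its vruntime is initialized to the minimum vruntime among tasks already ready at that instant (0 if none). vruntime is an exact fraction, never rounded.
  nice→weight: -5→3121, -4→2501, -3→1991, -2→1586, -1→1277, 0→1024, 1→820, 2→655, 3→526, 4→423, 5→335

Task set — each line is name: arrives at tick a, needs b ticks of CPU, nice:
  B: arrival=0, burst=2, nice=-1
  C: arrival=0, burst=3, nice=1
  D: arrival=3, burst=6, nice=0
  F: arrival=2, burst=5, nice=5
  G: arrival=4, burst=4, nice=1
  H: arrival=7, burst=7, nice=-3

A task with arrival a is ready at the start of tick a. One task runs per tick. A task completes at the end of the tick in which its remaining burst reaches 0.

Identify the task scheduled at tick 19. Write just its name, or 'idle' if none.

t=0: vr[B=0 C=0] → run B
t=1: vr[B=1024/1277 C=0] → run C
t=2: vr[B=1024/1277 C=256/205 F=1024/1277] → run B
t=3: vr[C=256/205 D=1024/1277 F=1024/1277] → run D
t=4: vr[C=256/205 D=2301/1277 F=1024/1277 G=1024/1277] → run F
t=5: vr[C=256/205 D=2301/1277 F=1650688/427795 G=1024/1277] → run G
t=6: vr[C=256/205 D=2301/1277 F=1650688/427795 G=536832/261785] → run C
t=7: vr[C=512/205 D=2301/1277 F=1650688/427795 G=536832/261785 H=2301/1277] → run D
t=8: vr[C=512/205 D=3578/1277 F=1650688/427795 G=536832/261785 H=2301/1277] → run H
t=9: vr[C=512/205 D=3578/1277 F=1650688/427795 G=536832/261785 H=5888939/2542507] → run G
t=10: vr[C=512/205 D=3578/1277 F=1650688/427795 G=863744/261785 H=5888939/2542507] → run H
t=11: vr[C=512/205 D=3578/1277 F=1650688/427795 G=863744/261785 H=7196587/2542507] → run C
t=12: vr[D=3578/1277 F=1650688/427795 G=863744/261785 H=7196587/2542507] → run D
t=13: vr[D=4855/1277 F=1650688/427795 G=863744/261785 H=7196587/2542507] → run H
t=14: vr[D=4855/1277 F=1650688/427795 G=863744/261785 H=8504235/2542507] → run G
t=15: vr[D=4855/1277 F=1650688/427795 G=1190656/261785 H=8504235/2542507] → run H
t=16: vr[D=4855/1277 F=1650688/427795 G=1190656/261785 H=9811883/2542507] → run D
t=17: vr[D=6132/1277 F=1650688/427795 G=1190656/261785 H=9811883/2542507] → run F
t=18: vr[D=6132/1277 F=2958336/427795 G=1190656/261785 H=9811883/2542507] → run H
t=19: vr[D=6132/1277 F=2958336/427795 G=1190656/261785 H=11119531/2542507] → run H
t=20: vr[D=6132/1277 F=2958336/427795 G=1190656/261785 H=12427179/2542507] → run G
t=21: vr[D=6132/1277 F=2958336/427795 H=12427179/2542507] → run D
t=22: vr[D=7409/1277 F=2958336/427795 H=12427179/2542507] → run H
t=23: vr[D=7409/1277 F=2958336/427795] → run D
t=24: vr[F=2958336/427795] → run F
t=25: vr[F=4265984/427795] → run F
t=26: vr[F=5573632/427795] → run F
t=27: (idle)
t=28: (idle)
t=29: (idle)
t=30: (idle)
t=31: (idle)
t=32: (idle)
t=33: (idle)

running at tick 19 = H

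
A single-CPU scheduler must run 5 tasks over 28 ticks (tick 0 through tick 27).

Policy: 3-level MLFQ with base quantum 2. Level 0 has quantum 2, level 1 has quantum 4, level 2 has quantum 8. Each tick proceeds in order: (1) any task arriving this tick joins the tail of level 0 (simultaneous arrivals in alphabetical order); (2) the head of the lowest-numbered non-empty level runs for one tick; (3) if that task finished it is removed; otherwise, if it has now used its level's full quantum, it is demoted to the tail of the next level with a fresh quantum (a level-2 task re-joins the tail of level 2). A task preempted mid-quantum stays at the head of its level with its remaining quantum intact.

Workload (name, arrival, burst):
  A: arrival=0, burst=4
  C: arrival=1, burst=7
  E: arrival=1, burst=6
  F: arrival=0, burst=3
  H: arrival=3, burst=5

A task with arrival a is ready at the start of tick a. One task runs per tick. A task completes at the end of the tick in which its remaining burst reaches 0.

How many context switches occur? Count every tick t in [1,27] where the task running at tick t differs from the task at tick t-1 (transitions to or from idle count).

t=0: L0/L1/L2 = AF/-/- → run A
t=1: L0/L1/L2 = AFCE/-/- → run A
t=2: L0/L1/L2 = FCE/A/- → run F
t=3: L0/L1/L2 = FCEH/A/- → run F
t=4: L0/L1/L2 = CEH/AF/- → run C
t=5: L0/L1/L2 = CEH/AF/- → run C
t=6: L0/L1/L2 = EH/AFC/- → run E
t=7: L0/L1/L2 = EH/AFC/- → run E
t=8: L0/L1/L2 = H/AFCE/- → run H
t=9: L0/L1/L2 = H/AFCE/- → run H
t=10: L0/L1/L2 = -/AFCEH/- → run A
t=11: L0/L1/L2 = -/AFCEH/- → run A
t=12: L0/L1/L2 = -/FCEH/- → run F
t=13: L0/L1/L2 = -/CEH/- → run C
t=14: L0/L1/L2 = -/CEH/- → run C
t=15: L0/L1/L2 = -/CEH/- → run C
t=16: L0/L1/L2 = -/CEH/- → run C
t=17: L0/L1/L2 = -/EH/C → run E
t=18: L0/L1/L2 = -/EH/C → run E
t=19: L0/L1/L2 = -/EH/C → run E
t=20: L0/L1/L2 = -/EH/C → run E
t=21: L0/L1/L2 = -/H/C → run H
t=22: L0/L1/L2 = -/H/C → run H
t=23: L0/L1/L2 = -/H/C → run H
t=24: L0/L1/L2 = -/-/C → run C
t=25: (idle)
t=26: (idle)
t=27: (idle)

context switches = 11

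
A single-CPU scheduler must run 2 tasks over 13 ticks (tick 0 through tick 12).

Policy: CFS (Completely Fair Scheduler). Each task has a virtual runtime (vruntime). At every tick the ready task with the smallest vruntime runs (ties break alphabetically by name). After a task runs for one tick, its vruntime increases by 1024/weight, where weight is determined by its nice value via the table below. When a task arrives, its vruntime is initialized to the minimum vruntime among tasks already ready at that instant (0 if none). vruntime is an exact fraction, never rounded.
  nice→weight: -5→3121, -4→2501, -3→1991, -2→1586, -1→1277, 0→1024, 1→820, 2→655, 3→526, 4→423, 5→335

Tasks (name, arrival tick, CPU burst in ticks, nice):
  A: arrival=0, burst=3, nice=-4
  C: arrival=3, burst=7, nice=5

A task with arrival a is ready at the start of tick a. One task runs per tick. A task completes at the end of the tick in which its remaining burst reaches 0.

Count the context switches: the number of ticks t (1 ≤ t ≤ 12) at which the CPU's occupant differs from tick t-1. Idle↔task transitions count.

context switches = 2

t=0: vr[A=0] → run A
t=1: vr[A=1024/2501] → run A
t=2: vr[A=2048/2501] → run A
t=3: vr[C=0] → run C
t=4: vr[C=1024/335] → run C
t=5: vr[C=2048/335] → run C
t=6: vr[C=3072/335] → run C
t=7: vr[C=4096/335] → run C
t=8: vr[C=1024/67] → run C
t=9: vr[C=6144/335] → run C
t=10: (idle)
t=11: (idle)
t=12: (idle)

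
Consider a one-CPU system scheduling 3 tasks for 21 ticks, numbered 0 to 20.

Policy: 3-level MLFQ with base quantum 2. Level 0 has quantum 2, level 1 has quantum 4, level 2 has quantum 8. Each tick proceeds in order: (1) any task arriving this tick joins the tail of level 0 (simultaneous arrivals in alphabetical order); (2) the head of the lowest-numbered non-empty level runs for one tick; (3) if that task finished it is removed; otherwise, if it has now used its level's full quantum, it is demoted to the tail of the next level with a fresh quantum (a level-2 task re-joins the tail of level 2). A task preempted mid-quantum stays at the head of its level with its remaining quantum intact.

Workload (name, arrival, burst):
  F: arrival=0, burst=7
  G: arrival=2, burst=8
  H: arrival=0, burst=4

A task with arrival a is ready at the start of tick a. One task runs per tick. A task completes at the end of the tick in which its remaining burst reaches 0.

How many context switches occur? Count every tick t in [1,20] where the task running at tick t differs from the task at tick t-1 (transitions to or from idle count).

context switches = 8

t=0: L0/L1/L2 = FH/-/- → run F
t=1: L0/L1/L2 = FH/-/- → run F
t=2: L0/L1/L2 = HG/F/- → run H
t=3: L0/L1/L2 = HG/F/- → run H
t=4: L0/L1/L2 = G/FH/- → run G
t=5: L0/L1/L2 = G/FH/- → run G
t=6: L0/L1/L2 = -/FHG/- → run F
t=7: L0/L1/L2 = -/FHG/- → run F
t=8: L0/L1/L2 = -/FHG/- → run F
t=9: L0/L1/L2 = -/FHG/- → run F
t=10: L0/L1/L2 = -/HG/F → run H
t=11: L0/L1/L2 = -/HG/F → run H
t=12: L0/L1/L2 = -/G/F → run G
t=13: L0/L1/L2 = -/G/F → run G
t=14: L0/L1/L2 = -/G/F → run G
t=15: L0/L1/L2 = -/G/F → run G
t=16: L0/L1/L2 = -/-/FG → run F
t=17: L0/L1/L2 = -/-/G → run G
t=18: L0/L1/L2 = -/-/G → run G
t=19: (idle)
t=20: (idle)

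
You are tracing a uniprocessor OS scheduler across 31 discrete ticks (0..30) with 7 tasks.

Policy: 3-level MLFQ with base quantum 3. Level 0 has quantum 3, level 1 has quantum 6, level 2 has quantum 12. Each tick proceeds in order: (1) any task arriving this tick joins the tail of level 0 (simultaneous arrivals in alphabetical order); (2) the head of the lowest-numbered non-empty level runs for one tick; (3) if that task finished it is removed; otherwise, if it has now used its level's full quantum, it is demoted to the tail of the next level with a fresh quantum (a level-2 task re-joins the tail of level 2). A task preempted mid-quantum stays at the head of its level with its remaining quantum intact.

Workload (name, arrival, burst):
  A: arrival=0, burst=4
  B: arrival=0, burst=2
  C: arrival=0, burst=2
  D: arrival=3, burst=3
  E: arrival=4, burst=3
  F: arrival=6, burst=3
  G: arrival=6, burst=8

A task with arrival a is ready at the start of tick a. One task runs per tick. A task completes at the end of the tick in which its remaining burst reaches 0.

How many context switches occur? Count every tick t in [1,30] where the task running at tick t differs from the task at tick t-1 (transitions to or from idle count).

t=0: L0/L1/L2 = ABC/-/- → run A
t=1: L0/L1/L2 = ABC/-/- → run A
t=2: L0/L1/L2 = ABC/-/- → run A
t=3: L0/L1/L2 = BCD/A/- → run B
t=4: L0/L1/L2 = BCDE/A/- → run B
t=5: L0/L1/L2 = CDE/A/- → run C
t=6: L0/L1/L2 = CDEFG/A/- → run C
t=7: L0/L1/L2 = DEFG/A/- → run D
t=8: L0/L1/L2 = DEFG/A/- → run D
t=9: L0/L1/L2 = DEFG/A/- → run D
t=10: L0/L1/L2 = EFG/A/- → run E
t=11: L0/L1/L2 = EFG/A/- → run E
t=12: L0/L1/L2 = EFG/A/- → run E
t=13: L0/L1/L2 = FG/A/- → run F
t=14: L0/L1/L2 = FG/A/- → run F
t=15: L0/L1/L2 = FG/A/- → run F
t=16: L0/L1/L2 = G/A/- → run G
t=17: L0/L1/L2 = G/A/- → run G
t=18: L0/L1/L2 = G/A/- → run G
t=19: L0/L1/L2 = -/AG/- → run A
t=20: L0/L1/L2 = -/G/- → run G
t=21: L0/L1/L2 = -/G/- → run G
t=22: L0/L1/L2 = -/G/- → run G
t=23: L0/L1/L2 = -/G/- → run G
t=24: L0/L1/L2 = -/G/- → run G
t=25: (idle)
t=26: (idle)
t=27: (idle)
t=28: (idle)
t=29: (idle)
t=30: (idle)

context switches = 9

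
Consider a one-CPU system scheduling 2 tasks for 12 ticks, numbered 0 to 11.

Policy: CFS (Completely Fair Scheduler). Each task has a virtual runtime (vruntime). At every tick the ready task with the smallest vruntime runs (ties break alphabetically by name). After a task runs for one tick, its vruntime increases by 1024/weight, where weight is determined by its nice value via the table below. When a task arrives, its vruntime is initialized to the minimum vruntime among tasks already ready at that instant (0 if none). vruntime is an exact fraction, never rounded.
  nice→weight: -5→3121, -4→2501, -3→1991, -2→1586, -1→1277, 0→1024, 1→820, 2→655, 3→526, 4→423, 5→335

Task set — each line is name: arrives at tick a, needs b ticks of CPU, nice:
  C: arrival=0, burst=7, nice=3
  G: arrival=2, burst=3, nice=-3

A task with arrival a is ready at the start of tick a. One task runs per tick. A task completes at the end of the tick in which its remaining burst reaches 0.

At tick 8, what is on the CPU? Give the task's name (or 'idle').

t=0: vr[C=0] → run C
t=1: vr[C=512/263] → run C
t=2: vr[C=1024/263 G=1024/263] → run C
t=3: vr[C=1536/263 G=1024/263] → run G
t=4: vr[C=1536/263 G=2308096/523633] → run G
t=5: vr[C=1536/263 G=2577408/523633] → run G
t=6: vr[C=1536/263] → run C
t=7: vr[C=2048/263] → run C
t=8: vr[C=2560/263] → run C
t=9: vr[C=3072/263] → run C
t=10: (idle)
t=11: (idle)

running at tick 8 = C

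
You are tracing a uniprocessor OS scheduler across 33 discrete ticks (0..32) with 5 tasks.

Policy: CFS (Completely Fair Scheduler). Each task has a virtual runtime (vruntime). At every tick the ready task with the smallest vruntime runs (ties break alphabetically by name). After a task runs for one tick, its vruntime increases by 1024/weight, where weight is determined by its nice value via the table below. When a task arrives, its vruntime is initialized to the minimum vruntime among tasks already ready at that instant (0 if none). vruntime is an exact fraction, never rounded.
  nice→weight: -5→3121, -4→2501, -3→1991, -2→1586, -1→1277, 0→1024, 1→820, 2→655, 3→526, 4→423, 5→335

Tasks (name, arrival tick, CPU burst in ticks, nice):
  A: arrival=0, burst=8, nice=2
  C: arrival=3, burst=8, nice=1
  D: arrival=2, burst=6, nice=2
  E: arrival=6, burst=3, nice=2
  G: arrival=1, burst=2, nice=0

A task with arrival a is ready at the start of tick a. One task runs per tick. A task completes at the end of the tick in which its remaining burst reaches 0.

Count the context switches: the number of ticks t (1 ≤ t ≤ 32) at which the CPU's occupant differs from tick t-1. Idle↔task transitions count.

t=0: vr[A=0] → run A
t=1: vr[A=1024/655 G=1024/655] → run A
t=2: vr[A=2048/655 D=1024/655 G=1024/655] → run D
t=3: vr[A=2048/655 C=1024/655 D=2048/655 G=1024/655] → run C
t=4: vr[A=2048/655 C=15104/5371 D=2048/655 G=1024/655] → run G
t=5: vr[A=2048/655 C=15104/5371 D=2048/655 G=1679/655] → run G
t=6: vr[A=2048/655 C=15104/5371 D=2048/655 E=15104/5371] → run C
t=7: vr[A=2048/655 C=109056/26855 D=2048/655 E=15104/5371] → run E
t=8: vr[A=2048/655 C=109056/26855 D=2048/655 E=117504/26855] → run A
t=9: vr[A=3072/655 C=109056/26855 D=2048/655 E=117504/26855] → run D
t=10: vr[A=3072/655 C=109056/26855 D=3072/655 E=117504/26855] → run C
t=11: vr[A=3072/655 C=142592/26855 D=3072/655 E=117504/26855] → run E
t=12: vr[A=3072/655 C=142592/26855 D=3072/655 E=159488/26855] → run A
t=13: vr[A=4096/655 C=142592/26855 D=3072/655 E=159488/26855] → run D
t=14: vr[A=4096/655 C=142592/26855 D=4096/655 E=159488/26855] → run C
t=15: vr[A=4096/655 C=176128/26855 D=4096/655 E=159488/26855] → run E
t=16: vr[A=4096/655 C=176128/26855 D=4096/655] → run A
t=17: vr[A=1024/131 C=176128/26855 D=4096/655] → run D
t=18: vr[A=1024/131 C=176128/26855 D=1024/131] → run C
t=19: vr[A=1024/131 C=209664/26855 D=1024/131] → run C
t=20: vr[A=1024/131 C=48640/5371 D=1024/131] → run A
t=21: vr[A=6144/655 C=48640/5371 D=1024/131] → run D
t=22: vr[A=6144/655 C=48640/5371 D=6144/655] → run C
t=23: vr[A=6144/655 C=276736/26855 D=6144/655] → run A
t=24: vr[A=7168/655 C=276736/26855 D=6144/655] → run D
t=25: vr[A=7168/655 C=276736/26855] → run C
t=26: vr[A=7168/655] → run A
t=27: (idle)
t=28: (idle)
t=29: (idle)
t=30: (idle)
t=31: (idle)
t=32: (idle)

context switches = 24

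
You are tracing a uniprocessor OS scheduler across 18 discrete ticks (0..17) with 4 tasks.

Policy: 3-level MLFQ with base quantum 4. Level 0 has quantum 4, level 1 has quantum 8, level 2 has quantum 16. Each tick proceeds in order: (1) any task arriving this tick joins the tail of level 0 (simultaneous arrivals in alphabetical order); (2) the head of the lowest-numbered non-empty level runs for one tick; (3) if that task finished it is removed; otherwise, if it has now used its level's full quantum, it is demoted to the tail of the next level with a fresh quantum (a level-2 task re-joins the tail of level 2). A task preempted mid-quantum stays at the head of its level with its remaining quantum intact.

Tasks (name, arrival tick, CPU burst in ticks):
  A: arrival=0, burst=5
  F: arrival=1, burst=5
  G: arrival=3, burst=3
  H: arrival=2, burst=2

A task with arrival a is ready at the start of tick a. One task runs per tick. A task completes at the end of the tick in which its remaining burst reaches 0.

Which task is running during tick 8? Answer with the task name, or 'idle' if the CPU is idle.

t=0: L0/L1/L2 = A/-/- → run A
t=1: L0/L1/L2 = AF/-/- → run A
t=2: L0/L1/L2 = AFH/-/- → run A
t=3: L0/L1/L2 = AFHG/-/- → run A
t=4: L0/L1/L2 = FHG/A/- → run F
t=5: L0/L1/L2 = FHG/A/- → run F
t=6: L0/L1/L2 = FHG/A/- → run F
t=7: L0/L1/L2 = FHG/A/- → run F
t=8: L0/L1/L2 = HG/AF/- → run H
t=9: L0/L1/L2 = HG/AF/- → run H
t=10: L0/L1/L2 = G/AF/- → run G
t=11: L0/L1/L2 = G/AF/- → run G
t=12: L0/L1/L2 = G/AF/- → run G
t=13: L0/L1/L2 = -/AF/- → run A
t=14: L0/L1/L2 = -/F/- → run F
t=15: (idle)
t=16: (idle)
t=17: (idle)

running at tick 8 = H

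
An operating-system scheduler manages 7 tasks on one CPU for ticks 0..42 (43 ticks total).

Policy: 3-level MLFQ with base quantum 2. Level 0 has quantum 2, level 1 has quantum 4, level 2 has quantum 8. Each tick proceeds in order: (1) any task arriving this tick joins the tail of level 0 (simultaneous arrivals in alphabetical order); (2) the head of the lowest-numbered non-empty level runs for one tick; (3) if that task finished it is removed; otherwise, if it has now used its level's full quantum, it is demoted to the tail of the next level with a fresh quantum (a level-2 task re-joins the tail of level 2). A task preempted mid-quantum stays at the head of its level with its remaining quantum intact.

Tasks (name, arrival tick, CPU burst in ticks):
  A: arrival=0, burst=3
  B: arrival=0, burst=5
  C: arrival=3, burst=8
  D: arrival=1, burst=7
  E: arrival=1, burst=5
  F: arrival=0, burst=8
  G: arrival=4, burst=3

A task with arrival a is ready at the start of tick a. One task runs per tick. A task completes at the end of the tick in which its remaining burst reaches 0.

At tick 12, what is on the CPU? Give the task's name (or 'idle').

running at tick 12 = G

t=0: L0/L1/L2 = ABF/-/- → run A
t=1: L0/L1/L2 = ABFDE/-/- → run A
t=2: L0/L1/L2 = BFDE/A/- → run B
t=3: L0/L1/L2 = BFDEC/A/- → run B
t=4: L0/L1/L2 = FDECG/AB/- → run F
t=5: L0/L1/L2 = FDECG/AB/- → run F
t=6: L0/L1/L2 = DECG/ABF/- → run D
t=7: L0/L1/L2 = DECG/ABF/- → run D
t=8: L0/L1/L2 = ECG/ABFD/- → run E
t=9: L0/L1/L2 = ECG/ABFD/- → run E
t=10: L0/L1/L2 = CG/ABFDE/- → run C
t=11: L0/L1/L2 = CG/ABFDE/- → run C
t=12: L0/L1/L2 = G/ABFDEC/- → run G
t=13: L0/L1/L2 = G/ABFDEC/- → run G
t=14: L0/L1/L2 = -/ABFDECG/- → run A
t=15: L0/L1/L2 = -/BFDECG/- → run B
t=16: L0/L1/L2 = -/BFDECG/- → run B
t=17: L0/L1/L2 = -/BFDECG/- → run B
t=18: L0/L1/L2 = -/FDECG/- → run F
t=19: L0/L1/L2 = -/FDECG/- → run F
t=20: L0/L1/L2 = -/FDECG/- → run F
t=21: L0/L1/L2 = -/FDECG/- → run F
t=22: L0/L1/L2 = -/DECG/F → run D
t=23: L0/L1/L2 = -/DECG/F → run D
t=24: L0/L1/L2 = -/DECG/F → run D
t=25: L0/L1/L2 = -/DECG/F → run D
t=26: L0/L1/L2 = -/ECG/FD → run E
t=27: L0/L1/L2 = -/ECG/FD → run E
t=28: L0/L1/L2 = -/ECG/FD → run E
t=29: L0/L1/L2 = -/CG/FD → run C
t=30: L0/L1/L2 = -/CG/FD → run C
t=31: L0/L1/L2 = -/CG/FD → run C
t=32: L0/L1/L2 = -/CG/FD → run C
t=33: L0/L1/L2 = -/G/FDC → run G
t=34: L0/L1/L2 = -/-/FDC → run F
t=35: L0/L1/L2 = -/-/FDC → run F
t=36: L0/L1/L2 = -/-/DC → run D
t=37: L0/L1/L2 = -/-/C → run C
t=38: L0/L1/L2 = -/-/C → run C
t=39: (idle)
t=40: (idle)
t=41: (idle)
t=42: (idle)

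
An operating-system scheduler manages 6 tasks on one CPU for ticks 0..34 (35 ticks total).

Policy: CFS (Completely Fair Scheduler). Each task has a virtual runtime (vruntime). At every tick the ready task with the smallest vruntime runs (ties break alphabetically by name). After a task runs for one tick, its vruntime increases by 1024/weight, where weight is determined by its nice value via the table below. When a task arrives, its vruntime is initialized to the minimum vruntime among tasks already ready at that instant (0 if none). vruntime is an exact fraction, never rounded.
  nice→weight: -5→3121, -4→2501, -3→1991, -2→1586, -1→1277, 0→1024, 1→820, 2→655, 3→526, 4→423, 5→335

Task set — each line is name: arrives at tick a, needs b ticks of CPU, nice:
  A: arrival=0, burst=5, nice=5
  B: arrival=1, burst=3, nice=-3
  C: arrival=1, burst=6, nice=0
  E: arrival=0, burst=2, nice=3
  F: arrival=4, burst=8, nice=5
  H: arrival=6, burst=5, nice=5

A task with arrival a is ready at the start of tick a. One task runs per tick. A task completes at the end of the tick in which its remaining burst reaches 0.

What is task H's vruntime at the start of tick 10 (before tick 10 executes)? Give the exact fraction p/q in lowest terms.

vruntime(H, start of tick 10) = 1359/335

t=0: vr[A=0 E=0] → run A
t=1: vr[A=1024/335 B=0 C=0 E=0] → run B
t=2: vr[A=1024/335 B=1024/1991 C=0 E=0] → run C
t=3: vr[A=1024/335 B=1024/1991 C=1 E=0] → run E
t=4: vr[A=1024/335 B=1024/1991 C=1 E=512/263 F=1024/1991] → run B
t=5: vr[A=1024/335 B=2048/1991 C=1 E=512/263 F=1024/1991] → run F
t=6: vr[A=1024/335 B=2048/1991 C=1 E=512/263 F=2381824/666985 H=1] → run C
t=7: vr[A=1024/335 B=2048/1991 C=2 E=512/263 F=2381824/666985 H=1] → run H
t=8: vr[A=1024/335 B=2048/1991 C=2 E=512/263 F=2381824/666985 H=1359/335] → run B
t=9: vr[A=1024/335 C=2 E=512/263 F=2381824/666985 H=1359/335] → run E
t=10: vr[A=1024/335 C=2 F=2381824/666985 H=1359/335] → run C
t=11: vr[A=1024/335 C=3 F=2381824/666985 H=1359/335] → run C
t=12: vr[A=1024/335 C=4 F=2381824/666985 H=1359/335] → run A
t=13: vr[A=2048/335 C=4 F=2381824/666985 H=1359/335] → run F
t=14: vr[A=2048/335 C=4 F=4420608/666985 H=1359/335] → run C
t=15: vr[A=2048/335 C=5 F=4420608/666985 H=1359/335] → run H
t=16: vr[A=2048/335 C=5 F=4420608/666985 H=2383/335] → run C
t=17: vr[A=2048/335 F=4420608/666985 H=2383/335] → run A
t=18: vr[A=3072/335 F=4420608/666985 H=2383/335] → run F
t=19: vr[A=3072/335 F=6459392/666985 H=2383/335] → run H
t=20: vr[A=3072/335 F=6459392/666985 H=3407/335] → run A
t=21: vr[A=4096/335 F=6459392/666985 H=3407/335] → run F
t=22: vr[A=4096/335 F=8498176/666985 H=3407/335] → run H
t=23: vr[A=4096/335 F=8498176/666985 H=4431/335] → run A
t=24: vr[F=8498176/666985 H=4431/335] → run F
t=25: vr[F=2107392/133397 H=4431/335] → run H
t=26: vr[F=2107392/133397] → run F
t=27: vr[F=12575744/666985] → run F
t=28: vr[F=14614528/666985] → run F
t=29: (idle)
t=30: (idle)
t=31: (idle)
t=32: (idle)
t=33: (idle)
t=34: (idle)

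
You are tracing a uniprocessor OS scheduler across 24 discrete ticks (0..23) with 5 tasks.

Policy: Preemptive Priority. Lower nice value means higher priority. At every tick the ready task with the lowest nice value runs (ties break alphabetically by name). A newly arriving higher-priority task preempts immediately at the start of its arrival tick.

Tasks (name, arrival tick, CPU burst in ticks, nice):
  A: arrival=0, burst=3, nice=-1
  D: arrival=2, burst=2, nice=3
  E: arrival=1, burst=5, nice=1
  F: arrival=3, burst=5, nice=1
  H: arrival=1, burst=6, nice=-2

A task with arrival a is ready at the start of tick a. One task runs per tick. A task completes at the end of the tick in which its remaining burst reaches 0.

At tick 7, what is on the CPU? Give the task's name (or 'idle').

t=0: ready={A} → run A
t=1: ready={A,E,H} → run H
t=2: ready={A,D,E,H} → run H
t=3: ready={A,D,E,F,H} → run H
t=4: ready={A,D,E,F,H} → run H
t=5: ready={A,D,E,F,H} → run H
t=6: ready={A,D,E,F,H} → run H
t=7: ready={A,D,E,F} → run A
t=8: ready={A,D,E,F} → run A
t=9: ready={D,E,F} → run E
t=10: ready={D,E,F} → run E
t=11: ready={D,E,F} → run E
t=12: ready={D,E,F} → run E
t=13: ready={D,E,F} → run E
t=14: ready={D,F} → run F
t=15: ready={D,F} → run F
t=16: ready={D,F} → run F
t=17: ready={D,F} → run F
t=18: ready={D,F} → run F
t=19: ready={D} → run D
t=20: ready={D} → run D
t=21: (idle)
t=22: (idle)
t=23: (idle)

running at tick 7 = A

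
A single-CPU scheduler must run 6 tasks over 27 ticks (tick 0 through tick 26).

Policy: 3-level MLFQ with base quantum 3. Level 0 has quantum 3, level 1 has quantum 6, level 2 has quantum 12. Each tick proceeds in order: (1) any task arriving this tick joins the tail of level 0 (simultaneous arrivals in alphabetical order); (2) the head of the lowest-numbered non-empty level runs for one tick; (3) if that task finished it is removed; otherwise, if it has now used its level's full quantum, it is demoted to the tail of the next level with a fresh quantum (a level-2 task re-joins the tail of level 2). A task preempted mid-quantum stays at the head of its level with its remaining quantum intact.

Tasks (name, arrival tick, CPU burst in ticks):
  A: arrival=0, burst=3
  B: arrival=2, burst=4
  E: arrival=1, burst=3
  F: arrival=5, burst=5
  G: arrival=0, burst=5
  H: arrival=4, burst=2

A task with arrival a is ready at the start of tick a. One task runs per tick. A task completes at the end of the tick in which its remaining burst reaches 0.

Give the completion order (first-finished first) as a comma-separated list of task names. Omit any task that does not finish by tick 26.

t=0: L0/L1/L2 = AG/-/- → run A
t=1: L0/L1/L2 = AGE/-/- → run A
t=2: L0/L1/L2 = AGEB/-/- → run A
t=3: L0/L1/L2 = GEB/-/- → run G
t=4: L0/L1/L2 = GEBH/-/- → run G
t=5: L0/L1/L2 = GEBHF/-/- → run G
t=6: L0/L1/L2 = EBHF/G/- → run E
t=7: L0/L1/L2 = EBHF/G/- → run E
t=8: L0/L1/L2 = EBHF/G/- → run E
t=9: L0/L1/L2 = BHF/G/- → run B
t=10: L0/L1/L2 = BHF/G/- → run B
t=11: L0/L1/L2 = BHF/G/- → run B
t=12: L0/L1/L2 = HF/GB/- → run H
t=13: L0/L1/L2 = HF/GB/- → run H
t=14: L0/L1/L2 = F/GB/- → run F
t=15: L0/L1/L2 = F/GB/- → run F
t=16: L0/L1/L2 = F/GB/- → run F
t=17: L0/L1/L2 = -/GBF/- → run G
t=18: L0/L1/L2 = -/GBF/- → run G
t=19: L0/L1/L2 = -/BF/- → run B
t=20: L0/L1/L2 = -/F/- → run F
t=21: L0/L1/L2 = -/F/- → run F
t=22: (idle)
t=23: (idle)
t=24: (idle)
t=25: (idle)
t=26: (idle)

completion order = A, E, H, G, B, F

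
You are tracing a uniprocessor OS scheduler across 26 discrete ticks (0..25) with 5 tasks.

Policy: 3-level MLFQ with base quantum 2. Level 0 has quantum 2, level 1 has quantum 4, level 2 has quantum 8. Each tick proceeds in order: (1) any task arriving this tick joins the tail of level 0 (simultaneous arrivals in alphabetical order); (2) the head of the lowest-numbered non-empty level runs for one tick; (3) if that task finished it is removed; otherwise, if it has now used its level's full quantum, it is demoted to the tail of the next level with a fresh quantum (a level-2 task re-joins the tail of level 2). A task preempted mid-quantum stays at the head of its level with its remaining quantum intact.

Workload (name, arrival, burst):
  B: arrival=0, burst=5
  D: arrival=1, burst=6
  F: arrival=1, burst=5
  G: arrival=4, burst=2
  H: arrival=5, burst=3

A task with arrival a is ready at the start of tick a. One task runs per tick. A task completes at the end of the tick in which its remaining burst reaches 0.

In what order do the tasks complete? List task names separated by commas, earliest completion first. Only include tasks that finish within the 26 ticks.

t=0: L0/L1/L2 = B/-/- → run B
t=1: L0/L1/L2 = BDF/-/- → run B
t=2: L0/L1/L2 = DF/B/- → run D
t=3: L0/L1/L2 = DF/B/- → run D
t=4: L0/L1/L2 = FG/BD/- → run F
t=5: L0/L1/L2 = FGH/BD/- → run F
t=6: L0/L1/L2 = GH/BDF/- → run G
t=7: L0/L1/L2 = GH/BDF/- → run G
t=8: L0/L1/L2 = H/BDF/- → run H
t=9: L0/L1/L2 = H/BDF/- → run H
t=10: L0/L1/L2 = -/BDFH/- → run B
t=11: L0/L1/L2 = -/BDFH/- → run B
t=12: L0/L1/L2 = -/BDFH/- → run B
t=13: L0/L1/L2 = -/DFH/- → run D
t=14: L0/L1/L2 = -/DFH/- → run D
t=15: L0/L1/L2 = -/DFH/- → run D
t=16: L0/L1/L2 = -/DFH/- → run D
t=17: L0/L1/L2 = -/FH/- → run F
t=18: L0/L1/L2 = -/FH/- → run F
t=19: L0/L1/L2 = -/FH/- → run F
t=20: L0/L1/L2 = -/H/- → run H
t=21: (idle)
t=22: (idle)
t=23: (idle)
t=24: (idle)
t=25: (idle)

completion order = G, B, D, F, H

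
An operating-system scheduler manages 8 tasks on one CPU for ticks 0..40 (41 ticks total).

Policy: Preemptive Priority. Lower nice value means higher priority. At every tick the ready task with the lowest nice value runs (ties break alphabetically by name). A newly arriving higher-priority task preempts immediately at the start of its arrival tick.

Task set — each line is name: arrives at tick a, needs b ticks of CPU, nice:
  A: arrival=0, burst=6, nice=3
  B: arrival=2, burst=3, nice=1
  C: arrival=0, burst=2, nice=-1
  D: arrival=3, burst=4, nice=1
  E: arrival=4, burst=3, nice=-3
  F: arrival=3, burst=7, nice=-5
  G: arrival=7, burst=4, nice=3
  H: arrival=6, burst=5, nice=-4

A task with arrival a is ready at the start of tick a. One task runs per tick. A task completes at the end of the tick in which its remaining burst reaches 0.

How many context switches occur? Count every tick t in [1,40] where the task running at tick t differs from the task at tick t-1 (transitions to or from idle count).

context switches = 9

t=0: ready={A,C} → run C
t=1: ready={A,C} → run C
t=2: ready={A,B} → run B
t=3: ready={A,B,D,F} → run F
t=4: ready={A,B,D,E,F} → run F
t=5: ready={A,B,D,E,F} → run F
t=6: ready={A,B,D,E,F,H} → run F
t=7: ready={A,B,D,E,F,G,H} → run F
t=8: ready={A,B,D,E,F,G,H} → run F
t=9: ready={A,B,D,E,F,G,H} → run F
t=10: ready={A,B,D,E,G,H} → run H
t=11: ready={A,B,D,E,G,H} → run H
t=12: ready={A,B,D,E,G,H} → run H
t=13: ready={A,B,D,E,G,H} → run H
t=14: ready={A,B,D,E,G,H} → run H
t=15: ready={A,B,D,E,G} → run E
t=16: ready={A,B,D,E,G} → run E
t=17: ready={A,B,D,E,G} → run E
t=18: ready={A,B,D,G} → run B
t=19: ready={A,B,D,G} → run B
t=20: ready={A,D,G} → run D
t=21: ready={A,D,G} → run D
t=22: ready={A,D,G} → run D
t=23: ready={A,D,G} → run D
t=24: ready={A,G} → run A
t=25: ready={A,G} → run A
t=26: ready={A,G} → run A
t=27: ready={A,G} → run A
t=28: ready={A,G} → run A
t=29: ready={A,G} → run A
t=30: ready={G} → run G
t=31: ready={G} → run G
t=32: ready={G} → run G
t=33: ready={G} → run G
t=34: (idle)
t=35: (idle)
t=36: (idle)
t=37: (idle)
t=38: (idle)
t=39: (idle)
t=40: (idle)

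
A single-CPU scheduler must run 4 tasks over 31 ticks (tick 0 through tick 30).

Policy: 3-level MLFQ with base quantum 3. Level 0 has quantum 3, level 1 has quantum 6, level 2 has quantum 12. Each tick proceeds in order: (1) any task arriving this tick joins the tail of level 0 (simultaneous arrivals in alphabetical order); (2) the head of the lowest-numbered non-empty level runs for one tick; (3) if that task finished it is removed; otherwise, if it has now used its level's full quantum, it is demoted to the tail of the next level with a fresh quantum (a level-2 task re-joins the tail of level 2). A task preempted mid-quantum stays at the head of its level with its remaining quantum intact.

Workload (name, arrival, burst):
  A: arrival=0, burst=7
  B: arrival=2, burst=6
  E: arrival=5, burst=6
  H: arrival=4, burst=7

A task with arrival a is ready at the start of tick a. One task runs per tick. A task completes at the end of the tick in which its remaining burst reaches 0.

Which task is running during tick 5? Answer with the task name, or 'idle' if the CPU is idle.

t=0: L0/L1/L2 = A/-/- → run A
t=1: L0/L1/L2 = A/-/- → run A
t=2: L0/L1/L2 = AB/-/- → run A
t=3: L0/L1/L2 = B/A/- → run B
t=4: L0/L1/L2 = BH/A/- → run B
t=5: L0/L1/L2 = BHE/A/- → run B
t=6: L0/L1/L2 = HE/AB/- → run H
t=7: L0/L1/L2 = HE/AB/- → run H
t=8: L0/L1/L2 = HE/AB/- → run H
t=9: L0/L1/L2 = E/ABH/- → run E
t=10: L0/L1/L2 = E/ABH/- → run E
t=11: L0/L1/L2 = E/ABH/- → run E
t=12: L0/L1/L2 = -/ABHE/- → run A
t=13: L0/L1/L2 = -/ABHE/- → run A
t=14: L0/L1/L2 = -/ABHE/- → run A
t=15: L0/L1/L2 = -/ABHE/- → run A
t=16: L0/L1/L2 = -/BHE/- → run B
t=17: L0/L1/L2 = -/BHE/- → run B
t=18: L0/L1/L2 = -/BHE/- → run B
t=19: L0/L1/L2 = -/HE/- → run H
t=20: L0/L1/L2 = -/HE/- → run H
t=21: L0/L1/L2 = -/HE/- → run H
t=22: L0/L1/L2 = -/HE/- → run H
t=23: L0/L1/L2 = -/E/- → run E
t=24: L0/L1/L2 = -/E/- → run E
t=25: L0/L1/L2 = -/E/- → run E
t=26: (idle)
t=27: (idle)
t=28: (idle)
t=29: (idle)
t=30: (idle)

running at tick 5 = B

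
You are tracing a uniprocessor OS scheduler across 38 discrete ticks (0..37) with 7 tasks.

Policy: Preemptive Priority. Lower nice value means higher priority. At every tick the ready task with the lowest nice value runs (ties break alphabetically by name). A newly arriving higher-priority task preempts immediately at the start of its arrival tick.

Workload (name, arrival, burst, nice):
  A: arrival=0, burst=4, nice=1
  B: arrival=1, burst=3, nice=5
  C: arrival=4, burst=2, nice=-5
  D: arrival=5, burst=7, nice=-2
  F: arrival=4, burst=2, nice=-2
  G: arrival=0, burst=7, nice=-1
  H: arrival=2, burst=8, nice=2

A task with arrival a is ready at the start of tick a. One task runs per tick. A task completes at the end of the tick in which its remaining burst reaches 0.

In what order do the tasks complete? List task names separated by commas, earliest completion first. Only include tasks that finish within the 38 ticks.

completion order = C, D, F, G, A, H, B

t=0: ready={A,G} → run G
t=1: ready={A,B,G} → run G
t=2: ready={A,B,G,H} → run G
t=3: ready={A,B,G,H} → run G
t=4: ready={A,B,C,F,G,H} → run C
t=5: ready={A,B,C,D,F,G,H} → run C
t=6: ready={A,B,D,F,G,H} → run D
t=7: ready={A,B,D,F,G,H} → run D
t=8: ready={A,B,D,F,G,H} → run D
t=9: ready={A,B,D,F,G,H} → run D
t=10: ready={A,B,D,F,G,H} → run D
t=11: ready={A,B,D,F,G,H} → run D
t=12: ready={A,B,D,F,G,H} → run D
t=13: ready={A,B,F,G,H} → run F
t=14: ready={A,B,F,G,H} → run F
t=15: ready={A,B,G,H} → run G
t=16: ready={A,B,G,H} → run G
t=17: ready={A,B,G,H} → run G
t=18: ready={A,B,H} → run A
t=19: ready={A,B,H} → run A
t=20: ready={A,B,H} → run A
t=21: ready={A,B,H} → run A
t=22: ready={B,H} → run H
t=23: ready={B,H} → run H
t=24: ready={B,H} → run H
t=25: ready={B,H} → run H
t=26: ready={B,H} → run H
t=27: ready={B,H} → run H
t=28: ready={B,H} → run H
t=29: ready={B,H} → run H
t=30: ready={B} → run B
t=31: ready={B} → run B
t=32: ready={B} → run B
t=33: (idle)
t=34: (idle)
t=35: (idle)
t=36: (idle)
t=37: (idle)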